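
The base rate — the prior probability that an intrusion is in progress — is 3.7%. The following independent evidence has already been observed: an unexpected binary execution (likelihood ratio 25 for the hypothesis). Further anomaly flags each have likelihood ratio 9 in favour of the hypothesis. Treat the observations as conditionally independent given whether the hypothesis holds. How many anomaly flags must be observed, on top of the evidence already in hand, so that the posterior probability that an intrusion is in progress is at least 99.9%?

4

Prior odds = 0.037/0.963 = 37/963.
Bayes factor of the evidence already in hand = 25.
Odds after that evidence = (37/963) × 25 = 925/963.
Target odds = 0.999/0.001 = 999.
Need 9ⁿ ≥ 999 ÷ (925/963) = 1040.04.
9³ = 729 falls short of 1040.04 but 9⁴ = 6561 reaches it, so n = 4.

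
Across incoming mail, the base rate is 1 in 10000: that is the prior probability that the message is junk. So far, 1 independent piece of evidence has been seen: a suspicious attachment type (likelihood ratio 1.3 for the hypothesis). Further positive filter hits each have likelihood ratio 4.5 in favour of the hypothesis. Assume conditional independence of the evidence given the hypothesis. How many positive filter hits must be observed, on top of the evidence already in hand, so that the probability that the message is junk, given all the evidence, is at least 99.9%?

Prior odds = 0.0001/0.9999 = 1/9999.
Bayes factor of the evidence already in hand = 1.3.
Odds after that evidence = (1/9999) × 1.3 = 13/99990.
Target odds = 0.999/0.001 = 999.
Need 4.5ⁿ ≥ 999 ÷ (13/99990) = 99890010/13.
4.5¹⁰ ≈3.40506e+06 falls short of 99890010/13 but 4.5¹¹ ≈1.53228e+07 reaches it, so n = 11.

11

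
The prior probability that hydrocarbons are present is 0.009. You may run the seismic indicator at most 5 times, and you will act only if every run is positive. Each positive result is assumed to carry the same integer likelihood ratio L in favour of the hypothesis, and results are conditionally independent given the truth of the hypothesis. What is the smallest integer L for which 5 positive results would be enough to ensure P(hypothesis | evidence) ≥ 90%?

Prior odds = 0.009/0.991 = 9/991.
Target odds = 0.9/0.1 = 9.
Need L⁵ ≥ 9 ÷ (9/991) = 991.
3⁵ = 243 < 991 ≤ 1024 = 4⁵, so L = 4.

4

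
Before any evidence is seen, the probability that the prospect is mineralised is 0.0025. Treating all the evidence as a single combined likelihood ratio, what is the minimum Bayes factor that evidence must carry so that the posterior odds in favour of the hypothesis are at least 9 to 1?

Prior odds = 0.0025/0.9975 = 1/399.
Target odds = 9.
Required Bayes factor = 9 ÷ (1/399) = 3591.

3591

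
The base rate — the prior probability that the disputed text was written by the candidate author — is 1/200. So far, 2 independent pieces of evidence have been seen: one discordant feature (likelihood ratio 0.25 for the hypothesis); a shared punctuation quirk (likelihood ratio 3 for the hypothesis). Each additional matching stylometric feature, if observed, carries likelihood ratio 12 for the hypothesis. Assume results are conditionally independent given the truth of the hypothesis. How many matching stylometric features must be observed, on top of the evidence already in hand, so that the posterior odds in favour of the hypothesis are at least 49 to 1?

Prior odds = 0.005/0.995 = 1/199.
Combined Bayes factor of the evidence already in hand = 0.25 × 3 = 0.75.
Odds after that evidence = (1/199) × 0.75 = 3/796.
Target odds = 49.
Need 12ⁿ ≥ 49 ÷ (3/796) = 39004/3.
12³ = 1728 falls short of 39004/3 but 12⁴ = 20736 reaches it, so n = 4.

4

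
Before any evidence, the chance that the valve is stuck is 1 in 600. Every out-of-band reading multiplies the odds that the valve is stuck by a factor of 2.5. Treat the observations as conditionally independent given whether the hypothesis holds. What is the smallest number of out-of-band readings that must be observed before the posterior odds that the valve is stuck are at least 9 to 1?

10

Prior odds = (1/600)/(599/600) = 1/599.
Likelihood ratio per out-of-band reading = 2.5.
Target odds = 9.
Need (1/599) × 2.5ⁿ ≥ 9, i.e. 2.5ⁿ ≥ 5391.
2.5⁹ = 1953125/512 falls short of 5391 but 2.5¹⁰ = 9765625/1024 reaches it, so n = 10.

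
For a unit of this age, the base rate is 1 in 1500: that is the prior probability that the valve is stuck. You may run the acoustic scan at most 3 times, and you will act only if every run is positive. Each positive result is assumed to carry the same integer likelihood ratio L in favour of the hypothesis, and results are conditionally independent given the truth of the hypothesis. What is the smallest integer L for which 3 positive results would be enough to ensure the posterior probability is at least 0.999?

Prior odds = (1/1500)/(1499/1500) = 1/1499.
Target odds = 0.999/0.001 = 999.
Need L³ ≥ 999 ÷ (1/1499) = 1497501.
114³ = 1481544 < 1497501 ≤ 1520875 = 115³, so L = 115.

115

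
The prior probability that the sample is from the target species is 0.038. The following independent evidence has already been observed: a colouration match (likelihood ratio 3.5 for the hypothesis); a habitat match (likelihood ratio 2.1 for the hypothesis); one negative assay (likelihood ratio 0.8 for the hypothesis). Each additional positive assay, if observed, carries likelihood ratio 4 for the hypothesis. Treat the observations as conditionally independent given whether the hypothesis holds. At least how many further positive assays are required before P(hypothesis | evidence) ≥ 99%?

Prior odds = 0.038/0.962 = 19/481.
Combined Bayes factor of the evidence already in hand = 3.5 × 2.1 × 0.8 = 5.88.
Odds after that evidence = (19/481) × 5.88 = 2793/12025.
Target odds = 0.99/0.01 = 99.
Need 4ⁿ ≥ 99 ÷ (2793/12025) = 396825/931.
4⁴ = 256 falls short of 396825/931 but 4⁵ = 1024 reaches it, so n = 5.

5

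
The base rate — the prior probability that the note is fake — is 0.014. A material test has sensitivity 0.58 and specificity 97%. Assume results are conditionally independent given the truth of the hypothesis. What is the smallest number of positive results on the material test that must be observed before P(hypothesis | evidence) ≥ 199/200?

4

Prior odds: 0.014 ÷ 0.986 = 7/493.
False-positive rate = 1 − 0.97 = 0.03; likelihood ratio of a positive = 0.58/0.03 = 58/3.
Target posterior odds = 0.995/0.005 = 199.
Need (7/493) × (58/3)ⁿ ≥ 199, i.e. (58/3)ⁿ ≥ 98107/7.
(58/3)³ = 195112/27 falls short of 98107/7 but (58/3)⁴ = 11316496/81 reaches it, so n = 4.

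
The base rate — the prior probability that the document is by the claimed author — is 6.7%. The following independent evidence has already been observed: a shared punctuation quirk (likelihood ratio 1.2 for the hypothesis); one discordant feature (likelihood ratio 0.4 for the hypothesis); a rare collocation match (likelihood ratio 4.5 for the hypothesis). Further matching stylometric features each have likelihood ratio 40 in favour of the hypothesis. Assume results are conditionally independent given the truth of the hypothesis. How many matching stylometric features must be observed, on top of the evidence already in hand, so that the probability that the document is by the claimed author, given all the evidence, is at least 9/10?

2

Prior odds = 0.067/0.933 = 67/933.
Combined Bayes factor of the evidence already in hand = 1.2 × 0.4 × 4.5 = 2.16.
Odds after that evidence = (67/933) × 2.16 = 1206/7775.
Target odds = 0.9/0.1 = 9.
Need 40ⁿ ≥ 9 ÷ (1206/7775) = 7775/134.
40¹ = 40 falls short of 7775/134 but 40² = 1600 reaches it, so n = 2.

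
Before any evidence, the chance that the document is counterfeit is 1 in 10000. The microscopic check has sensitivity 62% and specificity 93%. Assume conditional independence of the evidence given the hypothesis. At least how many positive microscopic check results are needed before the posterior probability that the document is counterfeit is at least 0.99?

7

Prior odds: 0.0001 ÷ 0.9999 = 1/9999.
False-positive rate = 1 − 0.93 = 0.07; likelihood ratio of a positive = 0.62/0.07 = 62/7.
Target posterior odds = 0.99/0.01 = 99.
Require (62/7)ⁿ ≥ 99 ÷ (1/9999) = 989901.
(62/7)⁶ ≈482794 falls short of 989901 but (62/7)⁷ ≈4.27618e+06 reaches it, so n = 7.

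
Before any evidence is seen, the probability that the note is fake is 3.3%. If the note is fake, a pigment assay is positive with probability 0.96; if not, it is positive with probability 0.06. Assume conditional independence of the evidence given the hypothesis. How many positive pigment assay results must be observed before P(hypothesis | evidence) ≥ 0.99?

3

Prior odds = 0.033/0.967 = 33/967.
Likelihood ratio of a positive = 0.96/0.06 = 16.
Target odds: 0.99 ÷ 0.01 = 99.
Need (33/967) × 16ⁿ ≥ 99, i.e. 16ⁿ ≥ 2901.
16² = 256 falls short of 2901 but 16³ = 4096 reaches it, so n = 3.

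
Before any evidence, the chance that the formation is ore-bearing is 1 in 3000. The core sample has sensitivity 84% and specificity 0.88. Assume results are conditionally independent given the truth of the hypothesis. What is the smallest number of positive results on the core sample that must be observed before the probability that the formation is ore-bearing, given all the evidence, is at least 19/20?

Prior odds: (1/3000) ÷ (2999/3000) = 1/2999.
False-positive rate = 1 − 0.88 = 0.12; likelihood ratio of a positive = 0.84/0.12 = 7.
Target posterior odds = 0.95/0.05 = 19.
Require 7ⁿ ≥ 19 ÷ (1/2999) = 56981.
7⁵ = 16807 falls short of 56981 but 7⁶ = 117649 reaches it, so n = 6.

6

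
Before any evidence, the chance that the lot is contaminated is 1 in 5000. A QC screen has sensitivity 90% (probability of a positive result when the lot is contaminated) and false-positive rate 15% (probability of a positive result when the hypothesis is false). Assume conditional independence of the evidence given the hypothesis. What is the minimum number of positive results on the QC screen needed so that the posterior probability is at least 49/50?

7

Prior odds: 0.0002 ÷ 0.9998 = 1/4999.
Likelihood ratio of a positive result = 0.9/0.15 = 6.
Target odds: 0.98 ÷ 0.02 = 49.
Need (1/4999) × 6ⁿ ≥ 49, i.e. 6ⁿ ≥ 244951.
6⁶ = 46656 falls short of 244951 but 6⁷ = 279936 reaches it, so n = 7.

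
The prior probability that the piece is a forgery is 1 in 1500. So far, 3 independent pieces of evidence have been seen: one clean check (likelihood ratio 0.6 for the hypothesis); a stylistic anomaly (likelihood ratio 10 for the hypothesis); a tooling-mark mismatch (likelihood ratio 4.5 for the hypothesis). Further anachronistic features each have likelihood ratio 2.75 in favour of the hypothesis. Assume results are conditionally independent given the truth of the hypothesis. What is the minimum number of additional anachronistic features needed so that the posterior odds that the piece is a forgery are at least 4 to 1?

Prior odds = (1/1500)/(1499/1500) = 1/1499.
Combined Bayes factor of the evidence already in hand = 0.6 × 10 × 4.5 = 27.
Odds after that evidence = (1/1499) × 27 = 27/1499.
Target odds = 4.
Need 2.75ⁿ ≥ 4 ÷ (27/1499) = 5996/27.
2.75⁵ = 161051/1024 falls short of 5996/27 but 2.75⁶ = 1771561/4096 reaches it, so n = 6.

6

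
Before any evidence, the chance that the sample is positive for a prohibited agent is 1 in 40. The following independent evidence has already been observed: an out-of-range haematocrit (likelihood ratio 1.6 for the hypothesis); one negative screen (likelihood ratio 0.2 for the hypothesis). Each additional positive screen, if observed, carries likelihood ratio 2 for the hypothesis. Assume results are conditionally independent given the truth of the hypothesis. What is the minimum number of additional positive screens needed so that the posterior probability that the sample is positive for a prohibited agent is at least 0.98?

Prior odds = 0.025/0.975 = 1/39.
Combined Bayes factor of the evidence already in hand = 1.6 × 0.2 = 0.32.
Odds after that evidence = (1/39) × 0.32 = 8/975.
Target odds = 0.98/0.02 = 49.
Need 2ⁿ ≥ 49 ÷ (8/975) = 5971.875.
2¹² = 4096 falls short of 5971.875 but 2¹³ = 8192 reaches it, so n = 13.

13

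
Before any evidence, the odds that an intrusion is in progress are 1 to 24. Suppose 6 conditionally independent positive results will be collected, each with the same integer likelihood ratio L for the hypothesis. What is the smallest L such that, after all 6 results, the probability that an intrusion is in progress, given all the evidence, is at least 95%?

Prior odds = 1/24.
Target odds = 0.95/0.05 = 19.
Need L⁶ ≥ 19 ÷ (1/24) = 456.
2⁶ = 64 < 456 ≤ 729 = 3⁶, so L = 3.

3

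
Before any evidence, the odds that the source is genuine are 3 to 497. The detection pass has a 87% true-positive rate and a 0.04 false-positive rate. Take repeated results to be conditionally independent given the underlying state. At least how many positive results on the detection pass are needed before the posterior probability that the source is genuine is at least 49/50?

3

Prior odds = 3/497.
Likelihood ratio of a positive result = 0.87/0.04 = 21.75.
Target odds: 0.98 ÷ 0.02 = 49.
Need (3/497) × 21.75ⁿ ≥ 49, i.e. 21.75ⁿ ≥ 24353/3.
21.75² = 473.0625 falls short of 24353/3 but 21.75³ = 658503/64 reaches it, so n = 3.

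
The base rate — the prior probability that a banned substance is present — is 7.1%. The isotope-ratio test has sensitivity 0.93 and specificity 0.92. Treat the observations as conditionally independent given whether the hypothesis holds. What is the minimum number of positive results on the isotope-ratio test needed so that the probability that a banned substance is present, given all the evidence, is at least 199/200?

4

Prior odds: 0.071 ÷ 0.929 = 71/929.
False-positive rate = 1 − 0.92 = 0.08; likelihood ratio of a positive = 0.93/0.08 = 11.625.
Target odds: 0.995 ÷ 0.005 = 199.
Require 11.625ⁿ ≥ 199 ÷ (71/929) = 184871/71.
11.625³ = 804357/512 falls short of 184871/71 but 11.625⁴ = 74805201/4096 reaches it, so n = 4.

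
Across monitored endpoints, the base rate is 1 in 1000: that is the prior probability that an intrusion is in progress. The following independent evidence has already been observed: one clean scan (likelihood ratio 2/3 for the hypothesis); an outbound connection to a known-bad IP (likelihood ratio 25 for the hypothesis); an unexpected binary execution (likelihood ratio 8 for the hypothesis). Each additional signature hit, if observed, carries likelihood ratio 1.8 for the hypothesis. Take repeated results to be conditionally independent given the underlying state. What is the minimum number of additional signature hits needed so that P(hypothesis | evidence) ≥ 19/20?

Prior odds = 0.001/0.999 = 1/999.
Combined Bayes factor of the evidence already in hand = (2/3) × 25 × 8 = 400/3.
Odds after that evidence = (1/999) × 400/3 = 400/2997.
Target odds = 0.95/0.05 = 19.
Need 1.8ⁿ ≥ 19 ÷ (400/2997) = 142.3575.
1.8⁸ = 43046721/390625 falls short of 142.3575 but 1.8⁹ = 387420489/1953125 reaches it, so n = 9.

9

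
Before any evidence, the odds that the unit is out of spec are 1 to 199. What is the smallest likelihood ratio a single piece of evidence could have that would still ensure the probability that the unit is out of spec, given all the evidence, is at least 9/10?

Prior odds = 1/199.
Target odds = 0.9/0.1 = 9.
Required Bayes factor = 9 ÷ (1/199) = 1791.

1791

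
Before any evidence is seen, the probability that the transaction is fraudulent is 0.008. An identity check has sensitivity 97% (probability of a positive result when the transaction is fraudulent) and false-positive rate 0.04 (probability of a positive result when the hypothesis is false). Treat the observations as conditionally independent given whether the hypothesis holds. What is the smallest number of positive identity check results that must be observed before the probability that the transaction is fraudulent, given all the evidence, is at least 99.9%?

Prior odds = 0.008/0.992 = 1/124.
Likelihood ratio of a positive result = 0.97/0.04 = 24.25.
Target posterior odds = 0.999/0.001 = 999.
Need (1/124) × 24.25ⁿ ≥ 999, i.e. 24.25ⁿ ≥ 123876.
24.25³ = 912673/64 falls short of 123876 but 24.25⁴ = 88529281/256 reaches it, so n = 4.

4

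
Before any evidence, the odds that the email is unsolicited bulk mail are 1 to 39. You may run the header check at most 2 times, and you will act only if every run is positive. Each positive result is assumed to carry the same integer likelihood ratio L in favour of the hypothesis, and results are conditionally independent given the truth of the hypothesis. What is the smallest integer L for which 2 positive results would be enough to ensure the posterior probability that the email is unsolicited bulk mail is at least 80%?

13

Prior odds = 1/39.
Target odds = 0.8/0.2 = 4.
Need L² ≥ 4 ÷ (1/39) = 156.
12² = 144 < 156 ≤ 169 = 13², so L = 13.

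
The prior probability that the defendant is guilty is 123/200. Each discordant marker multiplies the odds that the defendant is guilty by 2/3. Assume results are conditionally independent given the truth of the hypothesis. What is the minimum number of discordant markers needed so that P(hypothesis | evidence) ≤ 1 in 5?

5

Prior odds = 0.615/0.385 = 123/77.
Likelihood ratio per discordant marker = 2/3.
Target posterior odds = 0.2/0.8 = 0.25.
Need (123/77) × (2/3)ⁿ ≤ 0.25, i.e. (2/3)ⁿ ≤ 77/492.
(2/3)⁴ = 16/81 is still above 77/492 but (2/3)⁵ = 32/243 is at or below it, so n = 5.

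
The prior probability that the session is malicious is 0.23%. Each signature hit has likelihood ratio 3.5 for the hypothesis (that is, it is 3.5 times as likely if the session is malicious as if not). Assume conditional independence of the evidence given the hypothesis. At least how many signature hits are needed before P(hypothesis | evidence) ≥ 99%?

Prior odds = 0.0023/0.9977 = 23/9977.
Likelihood ratio per signature hit = 3.5.
Target odds: 0.99 ÷ 0.01 = 99.
Require 3.5ⁿ ≥ 99 ÷ (23/9977) = 987723/23.
3.5⁸ = 5764801/256 falls short of 987723/23 but 3.5⁹ = 40353607/512 reaches it, so n = 9.

9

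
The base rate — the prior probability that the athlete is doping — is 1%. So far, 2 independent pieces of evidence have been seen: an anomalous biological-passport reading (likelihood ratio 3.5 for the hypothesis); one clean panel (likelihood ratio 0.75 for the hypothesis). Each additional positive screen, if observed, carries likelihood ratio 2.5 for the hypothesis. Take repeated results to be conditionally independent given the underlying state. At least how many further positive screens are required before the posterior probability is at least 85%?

Prior odds = 0.01/0.99 = 1/99.
Combined Bayes factor of the evidence already in hand = 3.5 × 0.75 = 2.625.
Odds after that evidence = (1/99) × 2.625 = 7/264.
Target odds = 0.85/0.15 = 17/3.
Need 2.5ⁿ ≥ 17/3 ÷ (7/264) = 1496/7.
2.5⁵ = 97.65625 falls short of 1496/7 but 2.5⁶ = 244.140625 reaches it, so n = 6.

6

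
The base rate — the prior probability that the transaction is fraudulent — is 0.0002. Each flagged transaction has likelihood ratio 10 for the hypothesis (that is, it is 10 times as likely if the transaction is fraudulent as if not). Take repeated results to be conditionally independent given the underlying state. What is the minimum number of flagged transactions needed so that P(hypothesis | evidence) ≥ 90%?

Prior odds = 0.0002/0.9998 = 1/4999.
Likelihood ratio per flagged transaction = 10.
Target posterior odds = 0.9/0.1 = 9.
Need (1/4999) × 10ⁿ ≥ 9, i.e. 10ⁿ ≥ 44991.
10⁴ = 10000 falls short of 44991 but 10⁵ = 100000 reaches it, so n = 5.

5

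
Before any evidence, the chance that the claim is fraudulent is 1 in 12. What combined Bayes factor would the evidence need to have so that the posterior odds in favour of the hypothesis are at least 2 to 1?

22

Prior odds = (1/12)/(11/12) = 1/11.
Target odds = 2.
Required Bayes factor = 2 ÷ (1/11) = 22.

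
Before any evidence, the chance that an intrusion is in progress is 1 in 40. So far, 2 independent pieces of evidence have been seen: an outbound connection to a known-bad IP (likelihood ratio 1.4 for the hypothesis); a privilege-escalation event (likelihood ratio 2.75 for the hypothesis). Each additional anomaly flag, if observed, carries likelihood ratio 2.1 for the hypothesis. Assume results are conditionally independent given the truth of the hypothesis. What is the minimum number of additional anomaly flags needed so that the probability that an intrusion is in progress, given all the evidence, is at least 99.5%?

Prior odds = 0.025/0.975 = 1/39.
Combined Bayes factor of the evidence already in hand = 1.4 × 2.75 = 3.85.
Odds after that evidence = (1/39) × 3.85 = 77/780.
Target odds = 0.995/0.005 = 199.
Need 2.1ⁿ ≥ 199 ÷ (77/780) = 155220/77.
2.1¹⁰ ≈1667.99 falls short of 155220/77 but 2.1¹¹ ≈3502.78 reaches it, so n = 11.

11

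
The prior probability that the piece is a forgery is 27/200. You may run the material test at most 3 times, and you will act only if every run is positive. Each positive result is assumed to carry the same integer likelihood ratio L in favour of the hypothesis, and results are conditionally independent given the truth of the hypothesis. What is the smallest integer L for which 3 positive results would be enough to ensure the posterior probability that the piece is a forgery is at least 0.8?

Prior odds = 0.135/0.865 = 27/173.
Target odds = 0.8/0.2 = 4.
Need L³ ≥ 4 ÷ (27/173) = 692/27.
2³ = 8 < 692/27 ≤ 27 = 3³, so L = 3.

3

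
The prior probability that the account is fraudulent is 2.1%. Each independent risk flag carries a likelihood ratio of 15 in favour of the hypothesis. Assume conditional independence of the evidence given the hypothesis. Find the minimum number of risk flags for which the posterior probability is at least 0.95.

3

Prior odds: 0.021 ÷ 0.979 = 21/979.
Likelihood ratio per risk flag = 15.
Target odds: 0.95 ÷ 0.05 = 19.
Require 15ⁿ ≥ 19 ÷ (21/979) = 18601/21.
15² = 225 falls short of 18601/21 but 15³ = 3375 reaches it, so n = 3.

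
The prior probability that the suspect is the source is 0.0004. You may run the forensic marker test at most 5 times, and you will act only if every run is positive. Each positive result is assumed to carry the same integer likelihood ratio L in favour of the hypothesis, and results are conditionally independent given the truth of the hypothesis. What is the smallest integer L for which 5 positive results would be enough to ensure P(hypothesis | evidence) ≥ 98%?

11

Prior odds = 0.0004/0.9996 = 1/2499.
Target odds = 0.98/0.02 = 49.
Need L⁵ ≥ 49 ÷ (1/2499) = 122451.
10⁵ = 100000 < 122451 ≤ 161051 = 11⁵, so L = 11.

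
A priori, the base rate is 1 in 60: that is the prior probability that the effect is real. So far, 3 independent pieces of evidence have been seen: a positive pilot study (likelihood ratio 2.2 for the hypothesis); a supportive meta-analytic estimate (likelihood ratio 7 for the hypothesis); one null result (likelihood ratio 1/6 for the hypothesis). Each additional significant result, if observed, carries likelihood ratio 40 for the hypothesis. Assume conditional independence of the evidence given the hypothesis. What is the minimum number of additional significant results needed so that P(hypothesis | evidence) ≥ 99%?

3

Prior odds = (1/60)/(59/60) = 1/59.
Combined Bayes factor of the evidence already in hand = 2.2 × 7 × (1/6) = 77/30.
Odds after that evidence = (1/59) × 77/30 = 77/1770.
Target odds = 0.99/0.01 = 99.
Need 40ⁿ ≥ 99 ÷ (77/1770) = 15930/7.
40² = 1600 falls short of 15930/7 but 40³ = 64000 reaches it, so n = 3.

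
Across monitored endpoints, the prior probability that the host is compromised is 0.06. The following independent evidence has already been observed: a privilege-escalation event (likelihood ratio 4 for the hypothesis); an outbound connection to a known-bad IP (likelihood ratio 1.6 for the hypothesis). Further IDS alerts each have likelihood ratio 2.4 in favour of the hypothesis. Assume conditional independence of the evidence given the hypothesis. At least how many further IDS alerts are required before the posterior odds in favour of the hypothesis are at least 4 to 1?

Prior odds = 0.06/0.94 = 3/47.
Combined Bayes factor of the evidence already in hand = 4 × 1.6 = 6.4.
Odds after that evidence = (3/47) × 6.4 = 96/235.
Target odds = 4.
Need 2.4ⁿ ≥ 4 ÷ (96/235) = 235/24.
2.4² = 5.76 falls short of 235/24 but 2.4³ = 13.824 reaches it, so n = 3.

3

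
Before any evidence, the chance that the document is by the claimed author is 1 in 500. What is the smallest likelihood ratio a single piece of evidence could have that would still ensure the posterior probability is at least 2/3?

Prior odds = 0.002/0.998 = 1/499.
Target odds = (2/3)/(1/3) = 2.
Required Bayes factor = 2 ÷ (1/499) = 998.

998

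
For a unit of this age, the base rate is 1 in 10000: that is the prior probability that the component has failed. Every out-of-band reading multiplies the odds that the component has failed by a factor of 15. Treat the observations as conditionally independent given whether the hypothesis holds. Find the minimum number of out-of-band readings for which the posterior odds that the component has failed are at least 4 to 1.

4

Prior odds = 0.0001/0.9999 = 1/9999.
Likelihood ratio per out-of-band reading = 15.
Target odds = 4.
Need (1/9999) × 15ⁿ ≥ 4, i.e. 15ⁿ ≥ 39996.
15³ = 3375 falls short of 39996 but 15⁴ = 50625 reaches it, so n = 4.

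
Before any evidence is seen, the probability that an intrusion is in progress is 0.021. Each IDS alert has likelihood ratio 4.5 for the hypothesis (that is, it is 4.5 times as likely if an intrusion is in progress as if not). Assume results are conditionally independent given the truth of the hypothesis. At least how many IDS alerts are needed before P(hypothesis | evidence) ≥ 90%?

5

Prior odds = 0.021/0.979 = 21/979.
Likelihood ratio per IDS alert = 4.5.
Target posterior odds = 0.9/0.1 = 9.
Need (21/979) × 4.5ⁿ ≥ 9, i.e. 4.5ⁿ ≥ 2937/7.
4.5⁴ = 410.0625 falls short of 2937/7 but 4.5⁵ = 1845.28125 reaches it, so n = 5.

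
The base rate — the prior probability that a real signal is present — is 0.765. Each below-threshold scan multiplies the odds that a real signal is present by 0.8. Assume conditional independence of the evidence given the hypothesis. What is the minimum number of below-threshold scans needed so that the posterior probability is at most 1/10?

16

Prior odds: 0.765 ÷ 0.235 = 153/47.
Likelihood ratio per below-threshold scan = 0.8.
Target posterior odds = 0.1/0.9 = 1/9.
Need (153/47) × 0.8ⁿ ≤ 1/9, i.e. 0.8ⁿ ≤ 47/1377.
0.8¹⁵ ≈0.0351844 is still above 47/1377 but 0.8¹⁶ ≈0.0281475 is at or below it, so n = 16.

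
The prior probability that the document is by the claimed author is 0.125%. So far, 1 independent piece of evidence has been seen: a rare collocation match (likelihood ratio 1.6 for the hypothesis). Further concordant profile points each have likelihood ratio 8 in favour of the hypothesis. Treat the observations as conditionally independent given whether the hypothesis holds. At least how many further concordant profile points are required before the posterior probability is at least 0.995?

6

Prior odds = 0.00125/0.99875 = 1/799.
Bayes factor of the evidence already in hand = 1.6.
Odds after that evidence = (1/799) × 1.6 = 8/3995.
Target odds = 0.995/0.005 = 199.
Need 8ⁿ ≥ 199 ÷ (8/3995) = 99375.625.
8⁵ = 32768 falls short of 99375.625 but 8⁶ = 262144 reaches it, so n = 6.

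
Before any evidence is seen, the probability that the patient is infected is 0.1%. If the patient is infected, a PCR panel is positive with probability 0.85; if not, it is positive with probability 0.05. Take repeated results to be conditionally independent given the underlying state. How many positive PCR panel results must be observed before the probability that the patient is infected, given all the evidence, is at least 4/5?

3

Prior odds: 0.001 ÷ 0.999 = 1/999.
Likelihood ratio of a positive = 0.85/0.05 = 17.
Target posterior odds = 0.8/0.2 = 4.
Require 17ⁿ ≥ 4 ÷ (1/999) = 3996.
17² = 289 falls short of 3996 but 17³ = 4913 reaches it, so n = 3.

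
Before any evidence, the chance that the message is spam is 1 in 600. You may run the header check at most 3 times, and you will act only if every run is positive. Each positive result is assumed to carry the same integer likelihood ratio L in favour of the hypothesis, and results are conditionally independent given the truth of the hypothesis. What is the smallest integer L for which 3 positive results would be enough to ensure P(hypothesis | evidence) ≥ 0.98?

31

Prior odds = (1/600)/(599/600) = 1/599.
Target odds = 0.98/0.02 = 49.
Need L³ ≥ 49 ÷ (1/599) = 29351.
30³ = 27000 < 29351 ≤ 29791 = 31³, so L = 31.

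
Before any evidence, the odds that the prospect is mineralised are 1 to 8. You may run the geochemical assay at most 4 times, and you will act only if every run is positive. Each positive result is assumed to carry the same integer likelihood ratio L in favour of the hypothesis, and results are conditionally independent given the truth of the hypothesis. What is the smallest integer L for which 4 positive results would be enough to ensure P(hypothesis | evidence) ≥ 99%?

Prior odds = 0.125.
Target odds = 0.99/0.01 = 99.
Need L⁴ ≥ 99 ÷ 0.125 = 792.
5⁴ = 625 < 792 ≤ 1296 = 6⁴, so L = 6.

6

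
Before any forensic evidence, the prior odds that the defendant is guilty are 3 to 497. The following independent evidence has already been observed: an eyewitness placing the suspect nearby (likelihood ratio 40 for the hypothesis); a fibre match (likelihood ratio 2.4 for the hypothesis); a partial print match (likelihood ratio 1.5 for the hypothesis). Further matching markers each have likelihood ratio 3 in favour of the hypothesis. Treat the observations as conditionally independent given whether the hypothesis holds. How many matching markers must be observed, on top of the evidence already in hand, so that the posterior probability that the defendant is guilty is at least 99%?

Prior odds = 3/497.
Combined Bayes factor of the evidence already in hand = 40 × 2.4 × 1.5 = 144.
Odds after that evidence = (3/497) × 144 = 432/497.
Target odds = 0.99/0.01 = 99.
Need 3ⁿ ≥ 99 ÷ (432/497) = 5467/48.
3⁴ = 81 falls short of 5467/48 but 3⁵ = 243 reaches it, so n = 5.

5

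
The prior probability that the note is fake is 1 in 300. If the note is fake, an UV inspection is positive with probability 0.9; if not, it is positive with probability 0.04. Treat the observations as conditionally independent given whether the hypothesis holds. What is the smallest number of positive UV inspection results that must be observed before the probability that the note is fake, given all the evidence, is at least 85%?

Prior odds: (1/300) ÷ (299/300) = 1/299.
Likelihood ratio of a positive = 0.9/0.04 = 22.5.
Target odds: 0.85 ÷ 0.15 = 17/3.
Require 22.5ⁿ ≥ 17/3 ÷ (1/299) = 5083/3.
22.5² = 506.25 falls short of 5083/3 but 22.5³ = 11390.625 reaches it, so n = 3.

3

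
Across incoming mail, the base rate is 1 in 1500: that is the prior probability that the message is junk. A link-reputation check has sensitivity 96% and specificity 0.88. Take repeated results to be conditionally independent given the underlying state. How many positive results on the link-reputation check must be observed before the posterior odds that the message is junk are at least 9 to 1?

5

Prior odds = (1/1500)/(1499/1500) = 1/1499.
False-positive rate = 1 − 0.88 = 0.12; likelihood ratio of a positive = 0.96/0.12 = 8.
Target odds = 9.
Need (1/1499) × 8ⁿ ≥ 9, i.e. 8ⁿ ≥ 13491.
8⁴ = 4096 falls short of 13491 but 8⁵ = 32768 reaches it, so n = 5.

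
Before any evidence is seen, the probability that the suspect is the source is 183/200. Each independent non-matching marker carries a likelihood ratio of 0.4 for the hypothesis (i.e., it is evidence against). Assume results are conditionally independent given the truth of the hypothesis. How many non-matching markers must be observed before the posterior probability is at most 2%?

Prior odds = 0.915/0.085 = 183/17.
Likelihood ratio per non-matching marker = 0.4.
Target posterior odds = 0.02/0.98 = 1/49.
Need (183/17) × 0.4ⁿ ≤ 1/49, i.e. 0.4ⁿ ≤ 17/8967.
0.4⁶ = 64/15625 is still above 17/8967 but 0.4⁷ = 128/78125 is at or below it, so n = 7.

7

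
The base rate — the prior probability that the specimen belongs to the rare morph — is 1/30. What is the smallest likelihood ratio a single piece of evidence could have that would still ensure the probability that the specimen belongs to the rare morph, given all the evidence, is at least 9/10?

261

Prior odds = (1/30)/(29/30) = 1/29.
Target odds = 0.9/0.1 = 9.
Required Bayes factor = 9 ÷ (1/29) = 261.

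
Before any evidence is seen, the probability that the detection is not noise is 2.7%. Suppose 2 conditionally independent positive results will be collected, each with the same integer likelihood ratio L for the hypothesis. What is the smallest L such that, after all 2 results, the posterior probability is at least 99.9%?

Prior odds = 0.027/0.973 = 27/973.
Target odds = 0.999/0.001 = 999.
Need L² ≥ 999 ÷ (27/973) = 36001.
189² = 35721 < 36001 ≤ 36100 = 190², so L = 190.

190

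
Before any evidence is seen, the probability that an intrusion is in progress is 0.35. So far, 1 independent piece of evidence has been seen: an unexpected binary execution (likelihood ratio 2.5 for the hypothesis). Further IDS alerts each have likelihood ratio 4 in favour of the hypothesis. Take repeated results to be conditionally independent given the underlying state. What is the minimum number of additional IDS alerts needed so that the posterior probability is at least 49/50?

3

Prior odds = 0.35/0.65 = 7/13.
Bayes factor of the evidence already in hand = 2.5.
Odds after that evidence = (7/13) × 2.5 = 35/26.
Target odds = 0.98/0.02 = 49.
Need 4ⁿ ≥ 49 ÷ (35/26) = 36.4.
4² = 16 falls short of 36.4 but 4³ = 64 reaches it, so n = 3.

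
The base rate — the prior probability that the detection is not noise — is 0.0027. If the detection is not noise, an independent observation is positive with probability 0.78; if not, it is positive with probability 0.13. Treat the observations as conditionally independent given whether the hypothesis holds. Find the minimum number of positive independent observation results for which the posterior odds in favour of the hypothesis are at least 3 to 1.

Prior odds: 0.0027 ÷ 0.9973 = 27/9973.
Likelihood ratio of a positive = 0.78/0.13 = 6.
Target odds = 3.
Need (27/9973) × 6ⁿ ≥ 3, i.e. 6ⁿ ≥ 9973/9.
6³ = 216 falls short of 9973/9 but 6⁴ = 1296 reaches it, so n = 4.

4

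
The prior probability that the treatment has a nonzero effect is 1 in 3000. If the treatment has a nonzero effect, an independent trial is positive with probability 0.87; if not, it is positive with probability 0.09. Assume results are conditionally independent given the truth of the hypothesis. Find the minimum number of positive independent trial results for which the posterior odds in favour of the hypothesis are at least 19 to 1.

5

Prior odds = (1/3000)/(2999/3000) = 1/2999.
Likelihood ratio of a positive = 0.87/0.09 = 29/3.
Target odds = 19.
Require (29/3)ⁿ ≥ 19 ÷ (1/2999) = 56981.
(29/3)⁴ = 707281/81 falls short of 56981 but (29/3)⁵ = 20511149/243 reaches it, so n = 5.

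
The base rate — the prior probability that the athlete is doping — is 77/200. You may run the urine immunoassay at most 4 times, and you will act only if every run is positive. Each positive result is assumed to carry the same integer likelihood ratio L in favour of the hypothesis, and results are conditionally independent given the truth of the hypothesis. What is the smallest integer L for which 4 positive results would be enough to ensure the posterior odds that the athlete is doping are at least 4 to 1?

Prior odds = 0.385/0.615 = 77/123.
Target odds = 4.
Need L⁴ ≥ 4 ÷ (77/123) = 492/77.
1⁴ = 1 < 492/77 ≤ 16 = 2⁴, so L = 2.

2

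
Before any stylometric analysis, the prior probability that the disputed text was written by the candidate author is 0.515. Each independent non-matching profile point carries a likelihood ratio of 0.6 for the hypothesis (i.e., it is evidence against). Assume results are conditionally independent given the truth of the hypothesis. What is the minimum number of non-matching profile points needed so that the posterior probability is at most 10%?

Prior odds: 0.515 ÷ 0.485 = 103/97.
Likelihood ratio per non-matching profile point = 0.6.
Target posterior odds = 0.1/0.9 = 1/9.
Need (103/97) × 0.6ⁿ ≤ 1/9, i.e. 0.6ⁿ ≤ 97/927.
0.6⁴ = 0.1296 is still above 97/927 but 0.6⁵ = 0.07776 is at or below it, so n = 5.

5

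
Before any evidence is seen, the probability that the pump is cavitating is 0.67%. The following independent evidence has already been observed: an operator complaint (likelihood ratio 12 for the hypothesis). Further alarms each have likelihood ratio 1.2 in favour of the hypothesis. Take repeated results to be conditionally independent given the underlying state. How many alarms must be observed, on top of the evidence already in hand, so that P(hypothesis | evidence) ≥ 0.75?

Prior odds = 0.0067/0.9933 = 67/9933.
Bayes factor of the evidence already in hand = 12.
Odds after that evidence = (67/9933) × 12 = 268/3311.
Target odds = 0.75/0.25 = 3.
Need 1.2ⁿ ≥ 3 ÷ (268/3311) = 9933/268.
1.2¹⁹ ≈31.948 falls short of 9933/268 but 1.2²⁰ ≈38.3376 reaches it, so n = 20.

20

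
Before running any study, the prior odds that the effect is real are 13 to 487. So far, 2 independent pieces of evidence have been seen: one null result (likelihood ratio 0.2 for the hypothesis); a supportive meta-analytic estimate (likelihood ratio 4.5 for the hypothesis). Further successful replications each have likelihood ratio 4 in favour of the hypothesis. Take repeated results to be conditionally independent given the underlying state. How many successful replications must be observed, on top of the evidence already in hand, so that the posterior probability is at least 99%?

7

Prior odds = 13/487.
Combined Bayes factor of the evidence already in hand = 0.2 × 4.5 = 0.9.
Odds after that evidence = (13/487) × 0.9 = 117/4870.
Target odds = 0.99/0.01 = 99.
Need 4ⁿ ≥ 99 ÷ (117/4870) = 53570/13.
4⁶ = 4096 falls short of 53570/13 but 4⁷ = 16384 reaches it, so n = 7.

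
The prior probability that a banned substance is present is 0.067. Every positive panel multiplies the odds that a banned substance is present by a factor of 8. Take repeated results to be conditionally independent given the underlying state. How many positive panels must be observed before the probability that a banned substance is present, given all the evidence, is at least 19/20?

3

Prior odds: 0.067 ÷ 0.933 = 67/933.
Likelihood ratio per positive panel = 8.
Target odds: 0.95 ÷ 0.05 = 19.
Need (67/933) × 8ⁿ ≥ 19, i.e. 8ⁿ ≥ 17727/67.
8² = 64 falls short of 17727/67 but 8³ = 512 reaches it, so n = 3.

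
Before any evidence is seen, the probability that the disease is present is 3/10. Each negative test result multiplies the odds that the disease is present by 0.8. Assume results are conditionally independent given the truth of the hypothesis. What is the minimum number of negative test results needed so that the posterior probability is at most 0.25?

2

Prior odds: 0.3 ÷ 0.7 = 3/7.
Likelihood ratio per negative test result = 0.8.
Target odds: 0.25 ÷ 0.75 = 1/3.
Require 0.8ⁿ ≤ 1/3 ÷ (3/7) = 7/9.
0.8¹ = 0.8 is still above 7/9 but 0.8² = 0.64 is at or below it, so n = 2.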